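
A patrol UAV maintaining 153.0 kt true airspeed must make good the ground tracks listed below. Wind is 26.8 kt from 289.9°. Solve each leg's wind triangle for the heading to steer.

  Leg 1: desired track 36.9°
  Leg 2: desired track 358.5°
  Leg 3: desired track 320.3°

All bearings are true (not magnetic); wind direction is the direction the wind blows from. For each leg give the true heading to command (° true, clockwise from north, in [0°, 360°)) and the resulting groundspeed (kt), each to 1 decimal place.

Leg 1: heading=27.3°, groundspeed=158.7 kt
Leg 2: heading=349.1°, groundspeed=141.2 kt
Leg 3: heading=315.2°, groundspeed=129.3 kt

Leg 1: desired track 36.9°; wind correction -9.6° → command heading 27.3°, groundspeed 158.7 kt
Leg 2: desired track 358.5°; wind correction -9.4° → command heading 349.1°, groundspeed 141.2 kt
Leg 3: desired track 320.3°; wind correction -5.1° → command heading 315.2°, groundspeed 129.3 kt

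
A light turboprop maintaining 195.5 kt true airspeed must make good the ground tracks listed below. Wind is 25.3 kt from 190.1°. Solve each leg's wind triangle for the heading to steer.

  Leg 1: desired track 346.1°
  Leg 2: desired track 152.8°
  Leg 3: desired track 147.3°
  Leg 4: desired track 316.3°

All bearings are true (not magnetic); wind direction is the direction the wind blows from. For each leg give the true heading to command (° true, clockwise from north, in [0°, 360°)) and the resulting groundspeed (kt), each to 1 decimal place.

Leg 1: desired track 346.1°; wind correction -3.0° → command heading 343.1°, groundspeed 218.3 kt
Leg 2: desired track 152.8°; wind correction +4.5° → command heading 157.3°, groundspeed 174.8 kt
Leg 3: desired track 147.3°; wind correction +5.0° → command heading 152.3°, groundspeed 176.2 kt
Leg 4: desired track 316.3°; wind correction -6.0° → command heading 310.3°, groundspeed 209.4 kt

Leg 1: heading=343.1°, groundspeed=218.3 kt
Leg 2: heading=157.3°, groundspeed=174.8 kt
Leg 3: heading=152.3°, groundspeed=176.2 kt
Leg 4: heading=310.3°, groundspeed=209.4 kt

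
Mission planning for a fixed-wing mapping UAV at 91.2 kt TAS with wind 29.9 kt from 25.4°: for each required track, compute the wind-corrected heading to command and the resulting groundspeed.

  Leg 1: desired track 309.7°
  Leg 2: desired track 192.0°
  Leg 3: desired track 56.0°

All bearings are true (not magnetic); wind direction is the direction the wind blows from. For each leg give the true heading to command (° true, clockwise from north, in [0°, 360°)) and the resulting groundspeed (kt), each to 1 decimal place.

Leg 1: heading=328.2°, groundspeed=79.1 kt
Leg 2: heading=187.6°, groundspeed=120.0 kt
Leg 3: heading=46.4°, groundspeed=64.2 kt

Leg 1: desired track 309.7°; wind correction +18.5° → command heading 328.2°, groundspeed 79.1 kt
Leg 2: desired track 192.0°; wind correction -4.4° → command heading 187.6°, groundspeed 120.0 kt
Leg 3: desired track 56.0°; wind correction -9.6° → command heading 46.4°, groundspeed 64.2 kt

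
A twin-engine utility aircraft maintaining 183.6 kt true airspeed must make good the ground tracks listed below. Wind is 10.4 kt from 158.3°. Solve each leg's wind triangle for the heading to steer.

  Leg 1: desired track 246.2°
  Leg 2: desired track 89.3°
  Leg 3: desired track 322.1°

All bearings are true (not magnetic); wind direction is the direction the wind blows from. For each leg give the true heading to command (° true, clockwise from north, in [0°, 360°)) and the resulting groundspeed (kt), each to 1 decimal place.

Leg 1: desired track 246.2°; wind correction -3.2° → command heading 243.0°, groundspeed 182.9 kt
Leg 2: desired track 89.3°; wind correction +3.0° → command heading 92.3°, groundspeed 179.6 kt
Leg 3: desired track 322.1°; wind correction -0.9° → command heading 321.2°, groundspeed 193.6 kt

Leg 1: heading=243.0°, groundspeed=182.9 kt
Leg 2: heading=92.3°, groundspeed=179.6 kt
Leg 3: heading=321.2°, groundspeed=193.6 kt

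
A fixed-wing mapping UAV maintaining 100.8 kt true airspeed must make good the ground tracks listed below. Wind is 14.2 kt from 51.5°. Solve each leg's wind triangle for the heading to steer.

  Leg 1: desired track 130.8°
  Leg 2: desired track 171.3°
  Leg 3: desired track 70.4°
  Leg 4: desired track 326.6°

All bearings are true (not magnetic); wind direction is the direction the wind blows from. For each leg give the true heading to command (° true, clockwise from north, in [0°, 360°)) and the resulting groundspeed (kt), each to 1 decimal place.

Leg 1: desired track 130.8°; wind correction -8.0° → command heading 122.8°, groundspeed 97.2 kt
Leg 2: desired track 171.3°; wind correction -7.0° → command heading 164.3°, groundspeed 107.1 kt
Leg 3: desired track 70.4°; wind correction -2.6° → command heading 67.8°, groundspeed 87.3 kt
Leg 4: desired track 326.6°; wind correction +8.1° → command heading 334.7°, groundspeed 98.5 kt

Leg 1: heading=122.8°, groundspeed=97.2 kt
Leg 2: heading=164.3°, groundspeed=107.1 kt
Leg 3: heading=67.8°, groundspeed=87.3 kt
Leg 4: heading=334.7°, groundspeed=98.5 kt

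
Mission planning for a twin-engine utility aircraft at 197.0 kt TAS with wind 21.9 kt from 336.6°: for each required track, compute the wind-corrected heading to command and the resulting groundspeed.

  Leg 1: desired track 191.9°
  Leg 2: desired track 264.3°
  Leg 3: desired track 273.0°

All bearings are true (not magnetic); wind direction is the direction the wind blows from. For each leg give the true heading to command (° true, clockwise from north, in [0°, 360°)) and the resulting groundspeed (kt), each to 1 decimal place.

Leg 1: heading=195.6°, groundspeed=214.5 kt
Leg 2: heading=270.4°, groundspeed=189.2 kt
Leg 3: heading=278.7°, groundspeed=186.3 kt

Leg 1: desired track 191.9°; wind correction +3.7° → command heading 195.6°, groundspeed 214.5 kt
Leg 2: desired track 264.3°; wind correction +6.1° → command heading 270.4°, groundspeed 189.2 kt
Leg 3: desired track 273.0°; wind correction +5.7° → command heading 278.7°, groundspeed 186.3 kt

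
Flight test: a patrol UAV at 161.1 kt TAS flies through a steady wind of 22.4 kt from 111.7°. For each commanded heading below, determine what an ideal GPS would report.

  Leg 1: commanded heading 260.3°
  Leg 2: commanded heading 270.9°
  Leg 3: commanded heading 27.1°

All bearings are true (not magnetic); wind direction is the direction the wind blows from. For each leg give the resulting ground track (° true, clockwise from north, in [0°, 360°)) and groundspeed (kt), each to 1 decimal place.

Leg 1: track=264.0°, groundspeed=180.6 kt
Leg 2: track=273.4°, groundspeed=182.2 kt
Leg 3: track=19.1°, groundspeed=160.5 kt

Leg 1: heading 260.3°; drift +3.7° → track 264.0°, groundspeed 180.6 kt
Leg 2: heading 270.9°; drift +2.5° → track 273.4°, groundspeed 182.2 kt
Leg 3: heading 27.1°; drift -8.0° → track 19.1°, groundspeed 160.5 kt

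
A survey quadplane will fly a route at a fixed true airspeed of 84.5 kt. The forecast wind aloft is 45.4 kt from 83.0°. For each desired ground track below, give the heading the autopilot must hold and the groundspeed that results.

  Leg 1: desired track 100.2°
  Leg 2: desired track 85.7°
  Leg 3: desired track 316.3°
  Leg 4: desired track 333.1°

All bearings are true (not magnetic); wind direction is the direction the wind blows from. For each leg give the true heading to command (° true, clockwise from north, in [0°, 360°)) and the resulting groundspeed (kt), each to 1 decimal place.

Leg 1: desired track 100.2°; wind correction -9.1° → command heading 91.1°, groundspeed 40.1 kt
Leg 2: desired track 85.7°; wind correction -1.5° → command heading 84.2°, groundspeed 39.1 kt
Leg 3: desired track 316.3°; wind correction +25.5° → command heading 341.8°, groundspeed 103.4 kt
Leg 4: desired track 333.1°; wind correction +30.3° → command heading 3.4°, groundspeed 88.4 kt

Leg 1: heading=91.1°, groundspeed=40.1 kt
Leg 2: heading=84.2°, groundspeed=39.1 kt
Leg 3: heading=341.8°, groundspeed=103.4 kt
Leg 4: heading=3.4°, groundspeed=88.4 kt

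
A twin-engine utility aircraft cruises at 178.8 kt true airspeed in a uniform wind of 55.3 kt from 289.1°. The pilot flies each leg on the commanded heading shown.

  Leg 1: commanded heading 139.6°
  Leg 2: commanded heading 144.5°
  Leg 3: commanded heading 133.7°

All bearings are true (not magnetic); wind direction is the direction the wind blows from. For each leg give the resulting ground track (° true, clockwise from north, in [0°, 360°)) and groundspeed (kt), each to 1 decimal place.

Leg 1: heading 139.6°; drift -7.1° → track 132.5°, groundspeed 228.2 kt
Leg 2: heading 144.5°; drift -8.1° → track 136.4°, groundspeed 226.2 kt
Leg 3: heading 133.7°; drift -5.7° → track 128.0°, groundspeed 230.2 kt

Leg 1: track=132.5°, groundspeed=228.2 kt
Leg 2: track=136.4°, groundspeed=226.2 kt
Leg 3: track=128.0°, groundspeed=230.2 kt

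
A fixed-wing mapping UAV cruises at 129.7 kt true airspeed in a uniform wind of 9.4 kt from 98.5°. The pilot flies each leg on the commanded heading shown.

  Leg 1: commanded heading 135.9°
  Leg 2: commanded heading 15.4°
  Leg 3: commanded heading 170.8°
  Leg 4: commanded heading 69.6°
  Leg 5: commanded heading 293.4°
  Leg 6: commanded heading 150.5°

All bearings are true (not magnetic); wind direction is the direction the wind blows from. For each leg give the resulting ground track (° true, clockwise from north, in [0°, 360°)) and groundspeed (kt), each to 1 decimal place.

Leg 1: heading 135.9°; drift +2.7° → track 138.6°, groundspeed 122.4 kt
Leg 2: heading 15.4°; drift -4.2° → track 11.2°, groundspeed 128.9 kt
Leg 3: heading 170.8°; drift +4.0° → track 174.8°, groundspeed 127.2 kt
Leg 4: heading 69.6°; drift -2.1° → track 67.5°, groundspeed 121.6 kt
Leg 5: heading 293.4°; drift -1.0° → track 292.4°, groundspeed 138.8 kt
Leg 6: heading 150.5°; drift +3.4° → track 153.9°, groundspeed 124.1 kt

Leg 1: track=138.6°, groundspeed=122.4 kt
Leg 2: track=11.2°, groundspeed=128.9 kt
Leg 3: track=174.8°, groundspeed=127.2 kt
Leg 4: track=67.5°, groundspeed=121.6 kt
Leg 5: track=292.4°, groundspeed=138.8 kt
Leg 6: track=153.9°, groundspeed=124.1 kt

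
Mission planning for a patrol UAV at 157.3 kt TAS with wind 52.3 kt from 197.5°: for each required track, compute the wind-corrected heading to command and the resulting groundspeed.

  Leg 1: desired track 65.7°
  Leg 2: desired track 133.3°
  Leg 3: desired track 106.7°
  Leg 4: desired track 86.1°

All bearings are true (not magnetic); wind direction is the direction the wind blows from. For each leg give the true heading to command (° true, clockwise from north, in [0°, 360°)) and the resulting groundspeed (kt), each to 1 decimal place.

Leg 1: heading=80.1°, groundspeed=187.3 kt
Leg 2: heading=150.7°, groundspeed=127.3 kt
Leg 3: heading=126.1°, groundspeed=149.1 kt
Leg 4: heading=104.1°, groundspeed=168.7 kt

Leg 1: desired track 65.7°; wind correction +14.4° → command heading 80.1°, groundspeed 187.3 kt
Leg 2: desired track 133.3°; wind correction +17.4° → command heading 150.7°, groundspeed 127.3 kt
Leg 3: desired track 106.7°; wind correction +19.4° → command heading 126.1°, groundspeed 149.1 kt
Leg 4: desired track 86.1°; wind correction +18.0° → command heading 104.1°, groundspeed 168.7 kt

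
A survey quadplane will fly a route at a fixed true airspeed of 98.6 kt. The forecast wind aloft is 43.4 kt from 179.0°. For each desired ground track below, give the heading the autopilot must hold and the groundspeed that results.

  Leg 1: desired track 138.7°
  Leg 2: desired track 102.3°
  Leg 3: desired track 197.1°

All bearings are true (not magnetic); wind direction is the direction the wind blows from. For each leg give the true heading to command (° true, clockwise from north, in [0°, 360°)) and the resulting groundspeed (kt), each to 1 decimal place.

Leg 1: desired track 138.7°; wind correction +16.5° → command heading 155.2°, groundspeed 61.4 kt
Leg 2: desired track 102.3°; wind correction +25.4° → command heading 127.7°, groundspeed 79.1 kt
Leg 3: desired track 197.1°; wind correction -7.9° → command heading 189.2°, groundspeed 56.4 kt

Leg 1: heading=155.2°, groundspeed=61.4 kt
Leg 2: heading=127.7°, groundspeed=79.1 kt
Leg 3: heading=189.2°, groundspeed=56.4 kt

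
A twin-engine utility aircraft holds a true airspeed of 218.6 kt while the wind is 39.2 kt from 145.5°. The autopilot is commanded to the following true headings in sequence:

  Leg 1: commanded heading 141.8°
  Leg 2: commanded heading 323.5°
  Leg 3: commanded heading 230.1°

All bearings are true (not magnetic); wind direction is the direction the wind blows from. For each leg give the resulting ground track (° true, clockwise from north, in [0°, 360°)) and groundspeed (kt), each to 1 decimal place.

Leg 1: track=141.0°, groundspeed=179.5 kt
Leg 2: track=323.8°, groundspeed=257.8 kt
Leg 3: track=240.4°, groundspeed=218.4 kt

Leg 1: heading 141.8°; drift -0.8° → track 141.0°, groundspeed 179.5 kt
Leg 2: heading 323.5°; drift +0.3° → track 323.8°, groundspeed 257.8 kt
Leg 3: heading 230.1°; drift +10.3° → track 240.4°, groundspeed 218.4 kt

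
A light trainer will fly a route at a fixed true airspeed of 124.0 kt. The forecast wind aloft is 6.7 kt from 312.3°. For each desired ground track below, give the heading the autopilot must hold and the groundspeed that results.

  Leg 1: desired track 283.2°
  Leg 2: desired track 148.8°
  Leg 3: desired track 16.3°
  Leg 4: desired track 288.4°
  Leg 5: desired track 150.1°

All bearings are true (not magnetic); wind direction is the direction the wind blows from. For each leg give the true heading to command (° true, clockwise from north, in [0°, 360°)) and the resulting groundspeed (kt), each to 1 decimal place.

Leg 1: desired track 283.2°; wind correction +1.5° → command heading 284.7°, groundspeed 118.1 kt
Leg 2: desired track 148.8°; wind correction +0.9° → command heading 149.7°, groundspeed 130.4 kt
Leg 3: desired track 16.3°; wind correction -2.8° → command heading 13.5°, groundspeed 120.9 kt
Leg 4: desired track 288.4°; wind correction +1.3° → command heading 289.7°, groundspeed 117.8 kt
Leg 5: desired track 150.1°; wind correction +0.9° → command heading 151.0°, groundspeed 130.4 kt

Leg 1: heading=284.7°, groundspeed=118.1 kt
Leg 2: heading=149.7°, groundspeed=130.4 kt
Leg 3: heading=13.5°, groundspeed=120.9 kt
Leg 4: heading=289.7°, groundspeed=117.8 kt
Leg 5: heading=151.0°, groundspeed=130.4 kt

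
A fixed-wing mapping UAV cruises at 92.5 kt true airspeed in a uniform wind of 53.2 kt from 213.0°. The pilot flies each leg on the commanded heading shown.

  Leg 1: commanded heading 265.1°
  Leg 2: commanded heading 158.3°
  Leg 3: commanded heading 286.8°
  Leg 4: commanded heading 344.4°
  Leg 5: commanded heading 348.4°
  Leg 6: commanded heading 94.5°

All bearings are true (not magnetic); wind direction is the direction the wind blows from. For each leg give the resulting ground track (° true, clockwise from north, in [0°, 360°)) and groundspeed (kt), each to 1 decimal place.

Leg 1: heading 265.1°; drift +35.1° → track 300.2°, groundspeed 73.1 kt
Leg 2: heading 158.3°; drift -35.1° → track 123.2°, groundspeed 75.5 kt
Leg 3: heading 286.8°; drift +33.3° → track 320.1°, groundspeed 93.0 kt
Leg 4: heading 344.4°; drift +17.4° → track 1.8°, groundspeed 133.8 kt
Leg 5: heading 348.4°; drift +16.0° → track 4.4°, groundspeed 135.6 kt
Leg 6: heading 94.5°; drift -21.6° → track 72.9°, groundspeed 126.8 kt

Leg 1: track=300.2°, groundspeed=73.1 kt
Leg 2: track=123.2°, groundspeed=75.5 kt
Leg 3: track=320.1°, groundspeed=93.0 kt
Leg 4: track=1.8°, groundspeed=133.8 kt
Leg 5: track=4.4°, groundspeed=135.6 kt
Leg 6: track=72.9°, groundspeed=126.8 kt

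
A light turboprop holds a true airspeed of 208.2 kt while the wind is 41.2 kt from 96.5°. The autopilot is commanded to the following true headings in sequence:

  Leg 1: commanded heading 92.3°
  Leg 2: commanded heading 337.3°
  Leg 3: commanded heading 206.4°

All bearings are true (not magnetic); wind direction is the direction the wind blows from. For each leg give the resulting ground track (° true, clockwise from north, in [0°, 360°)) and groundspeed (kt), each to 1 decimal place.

Leg 1: heading 92.3°; drift -1.0° → track 91.3°, groundspeed 167.1 kt
Leg 2: heading 337.3°; drift -9.0° → track 328.3°, groundspeed 231.1 kt
Leg 3: heading 206.4°; drift +9.9° → track 216.3°, groundspeed 225.6 kt

Leg 1: track=91.3°, groundspeed=167.1 kt
Leg 2: track=328.3°, groundspeed=231.1 kt
Leg 3: track=216.3°, groundspeed=225.6 kt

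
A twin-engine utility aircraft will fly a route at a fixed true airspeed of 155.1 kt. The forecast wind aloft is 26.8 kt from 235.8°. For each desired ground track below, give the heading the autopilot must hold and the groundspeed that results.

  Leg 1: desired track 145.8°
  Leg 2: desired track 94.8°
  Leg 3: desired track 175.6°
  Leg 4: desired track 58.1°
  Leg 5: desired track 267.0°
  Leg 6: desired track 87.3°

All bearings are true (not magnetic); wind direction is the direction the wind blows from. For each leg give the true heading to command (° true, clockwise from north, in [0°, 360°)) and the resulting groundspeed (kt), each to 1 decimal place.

Leg 1: heading=155.8°, groundspeed=152.8 kt
Leg 2: heading=101.0°, groundspeed=175.0 kt
Leg 3: heading=184.2°, groundspeed=140.0 kt
Leg 4: heading=58.5°, groundspeed=181.9 kt
Leg 5: heading=261.9°, groundspeed=131.6 kt
Leg 6: heading=92.5°, groundspeed=177.3 kt

Leg 1: desired track 145.8°; wind correction +10.0° → command heading 155.8°, groundspeed 152.8 kt
Leg 2: desired track 94.8°; wind correction +6.2° → command heading 101.0°, groundspeed 175.0 kt
Leg 3: desired track 175.6°; wind correction +8.6° → command heading 184.2°, groundspeed 140.0 kt
Leg 4: desired track 58.1°; wind correction +0.4° → command heading 58.5°, groundspeed 181.9 kt
Leg 5: desired track 267.0°; wind correction -5.1° → command heading 261.9°, groundspeed 131.6 kt
Leg 6: desired track 87.3°; wind correction +5.2° → command heading 92.5°, groundspeed 177.3 kt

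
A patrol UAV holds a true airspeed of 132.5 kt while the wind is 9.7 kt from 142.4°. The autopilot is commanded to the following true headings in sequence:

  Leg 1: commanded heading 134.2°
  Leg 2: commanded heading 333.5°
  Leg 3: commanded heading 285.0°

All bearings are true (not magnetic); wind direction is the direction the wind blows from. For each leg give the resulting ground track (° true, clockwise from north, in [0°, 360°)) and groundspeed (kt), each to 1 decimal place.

Leg 1: track=133.6°, groundspeed=122.9 kt
Leg 2: track=332.7°, groundspeed=142.0 kt
Leg 3: track=287.4°, groundspeed=140.3 kt

Leg 1: heading 134.2°; drift -0.6° → track 133.6°, groundspeed 122.9 kt
Leg 2: heading 333.5°; drift -0.8° → track 332.7°, groundspeed 142.0 kt
Leg 3: heading 285.0°; drift +2.4° → track 287.4°, groundspeed 140.3 kt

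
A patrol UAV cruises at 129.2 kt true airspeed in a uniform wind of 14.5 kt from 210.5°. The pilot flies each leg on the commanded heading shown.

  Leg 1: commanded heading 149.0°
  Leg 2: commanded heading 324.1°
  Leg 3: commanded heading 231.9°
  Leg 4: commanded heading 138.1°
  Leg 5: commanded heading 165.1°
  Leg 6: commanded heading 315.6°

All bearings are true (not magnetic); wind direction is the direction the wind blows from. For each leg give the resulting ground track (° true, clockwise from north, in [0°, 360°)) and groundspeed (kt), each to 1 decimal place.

Leg 1: heading 149.0°; drift -5.9° → track 143.1°, groundspeed 122.9 kt
Leg 2: heading 324.1°; drift +5.6° → track 329.7°, groundspeed 135.7 kt
Leg 3: heading 231.9°; drift +2.6° → track 234.5°, groundspeed 115.8 kt
Leg 4: heading 138.1°; drift -6.3° → track 131.8°, groundspeed 125.6 kt
Leg 5: heading 165.1°; drift -5.0° → track 160.1°, groundspeed 119.5 kt
Leg 6: heading 315.6°; drift +6.0° → track 321.6°, groundspeed 133.7 kt

Leg 1: track=143.1°, groundspeed=122.9 kt
Leg 2: track=329.7°, groundspeed=135.7 kt
Leg 3: track=234.5°, groundspeed=115.8 kt
Leg 4: track=131.8°, groundspeed=125.6 kt
Leg 5: track=160.1°, groundspeed=119.5 kt
Leg 6: track=321.6°, groundspeed=133.7 kt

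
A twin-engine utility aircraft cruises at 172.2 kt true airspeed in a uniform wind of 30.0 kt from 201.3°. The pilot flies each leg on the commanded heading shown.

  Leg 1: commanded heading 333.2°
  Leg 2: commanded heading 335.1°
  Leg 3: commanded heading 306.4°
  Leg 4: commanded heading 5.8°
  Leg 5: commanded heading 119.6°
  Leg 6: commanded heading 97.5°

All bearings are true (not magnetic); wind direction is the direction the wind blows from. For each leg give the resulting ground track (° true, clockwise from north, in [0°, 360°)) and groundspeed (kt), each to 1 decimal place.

Leg 1: track=339.8°, groundspeed=193.5 kt
Leg 2: track=341.5°, groundspeed=194.2 kt
Leg 3: track=315.5°, groundspeed=182.3 kt
Leg 4: track=8.1°, groundspeed=201.3 kt
Leg 5: track=109.6°, groundspeed=170.5 kt
Leg 6: track=88.3°, groundspeed=181.7 kt

Leg 1: heading 333.2°; drift +6.6° → track 339.8°, groundspeed 193.5 kt
Leg 2: heading 335.1°; drift +6.4° → track 341.5°, groundspeed 194.2 kt
Leg 3: heading 306.4°; drift +9.1° → track 315.5°, groundspeed 182.3 kt
Leg 4: heading 5.8°; drift +2.3° → track 8.1°, groundspeed 201.3 kt
Leg 5: heading 119.6°; drift -10.0° → track 109.6°, groundspeed 170.5 kt
Leg 6: heading 97.5°; drift -9.2° → track 88.3°, groundspeed 181.7 kt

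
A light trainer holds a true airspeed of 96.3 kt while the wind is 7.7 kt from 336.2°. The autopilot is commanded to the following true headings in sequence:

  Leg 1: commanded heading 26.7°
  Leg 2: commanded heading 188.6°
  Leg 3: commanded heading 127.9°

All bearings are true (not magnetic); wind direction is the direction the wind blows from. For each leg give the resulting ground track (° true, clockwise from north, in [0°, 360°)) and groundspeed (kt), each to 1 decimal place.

Leg 1: heading 26.7°; drift +3.7° → track 30.4°, groundspeed 91.6 kt
Leg 2: heading 188.6°; drift -2.3° → track 186.3°, groundspeed 102.9 kt
Leg 3: heading 127.9°; drift +2.0° → track 129.9°, groundspeed 103.1 kt

Leg 1: track=30.4°, groundspeed=91.6 kt
Leg 2: track=186.3°, groundspeed=102.9 kt
Leg 3: track=129.9°, groundspeed=103.1 kt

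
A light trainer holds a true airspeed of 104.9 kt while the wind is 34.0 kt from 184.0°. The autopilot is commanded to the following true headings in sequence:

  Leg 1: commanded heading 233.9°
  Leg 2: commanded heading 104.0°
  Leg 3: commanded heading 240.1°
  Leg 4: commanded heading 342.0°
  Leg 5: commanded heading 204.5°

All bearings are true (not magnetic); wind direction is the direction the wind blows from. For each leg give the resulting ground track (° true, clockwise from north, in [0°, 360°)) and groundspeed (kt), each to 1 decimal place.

Leg 1: track=251.3°, groundspeed=87.0 kt
Leg 2: track=85.3°, groundspeed=104.5 kt
Leg 3: track=258.3°, groundspeed=90.5 kt
Leg 4: track=347.3°, groundspeed=137.0 kt
Leg 5: track=213.8°, groundspeed=74.0 kt

Leg 1: heading 233.9°; drift +17.4° → track 251.3°, groundspeed 87.0 kt
Leg 2: heading 104.0°; drift -18.7° → track 85.3°, groundspeed 104.5 kt
Leg 3: heading 240.1°; drift +18.2° → track 258.3°, groundspeed 90.5 kt
Leg 4: heading 342.0°; drift +5.3° → track 347.3°, groundspeed 137.0 kt
Leg 5: heading 204.5°; drift +9.3° → track 213.8°, groundspeed 74.0 kt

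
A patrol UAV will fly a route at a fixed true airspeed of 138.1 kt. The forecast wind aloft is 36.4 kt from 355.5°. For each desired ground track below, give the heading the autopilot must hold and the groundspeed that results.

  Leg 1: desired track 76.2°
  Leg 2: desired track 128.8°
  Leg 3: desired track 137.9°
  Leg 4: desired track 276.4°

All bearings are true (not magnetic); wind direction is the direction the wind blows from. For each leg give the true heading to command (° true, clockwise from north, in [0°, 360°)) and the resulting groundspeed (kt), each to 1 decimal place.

Leg 1: heading=61.1°, groundspeed=127.5 kt
Leg 2: heading=117.7°, groundspeed=160.5 kt
Leg 3: heading=128.6°, groundspeed=165.1 kt
Leg 4: heading=291.4°, groundspeed=126.5 kt

Leg 1: desired track 76.2°; wind correction -15.1° → command heading 61.1°, groundspeed 127.5 kt
Leg 2: desired track 128.8°; wind correction -11.1° → command heading 117.7°, groundspeed 160.5 kt
Leg 3: desired track 137.9°; wind correction -9.3° → command heading 128.6°, groundspeed 165.1 kt
Leg 4: desired track 276.4°; wind correction +15.0° → command heading 291.4°, groundspeed 126.5 kt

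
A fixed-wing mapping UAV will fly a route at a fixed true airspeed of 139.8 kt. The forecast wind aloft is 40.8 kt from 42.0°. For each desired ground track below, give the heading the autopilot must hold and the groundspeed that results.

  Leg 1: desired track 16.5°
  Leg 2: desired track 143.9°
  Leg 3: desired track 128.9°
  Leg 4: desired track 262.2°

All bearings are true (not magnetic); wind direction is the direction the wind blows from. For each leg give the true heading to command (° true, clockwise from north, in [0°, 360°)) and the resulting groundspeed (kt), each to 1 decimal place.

Leg 1: desired track 16.5°; wind correction +7.2° → command heading 23.7°, groundspeed 101.9 kt
Leg 2: desired track 143.9°; wind correction -16.6° → command heading 127.3°, groundspeed 142.4 kt
Leg 3: desired track 128.9°; wind correction -16.9° → command heading 112.0°, groundspeed 131.5 kt
Leg 4: desired track 262.2°; wind correction +10.9° → command heading 273.1°, groundspeed 168.5 kt

Leg 1: heading=23.7°, groundspeed=101.9 kt
Leg 2: heading=127.3°, groundspeed=142.4 kt
Leg 3: heading=112.0°, groundspeed=131.5 kt
Leg 4: heading=273.1°, groundspeed=168.5 kt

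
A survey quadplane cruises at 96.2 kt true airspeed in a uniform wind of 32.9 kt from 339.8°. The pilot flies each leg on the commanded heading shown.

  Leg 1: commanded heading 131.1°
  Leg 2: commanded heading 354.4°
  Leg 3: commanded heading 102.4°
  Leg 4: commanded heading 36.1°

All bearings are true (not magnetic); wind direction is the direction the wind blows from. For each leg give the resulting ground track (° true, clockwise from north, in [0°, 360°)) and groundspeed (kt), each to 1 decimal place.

Leg 1: track=138.3°, groundspeed=126.1 kt
Leg 2: track=1.7°, groundspeed=64.9 kt
Leg 3: track=116.1°, groundspeed=117.2 kt
Leg 4: track=55.4°, groundspeed=82.6 kt

Leg 1: heading 131.1°; drift +7.2° → track 138.3°, groundspeed 126.1 kt
Leg 2: heading 354.4°; drift +7.3° → track 1.7°, groundspeed 64.9 kt
Leg 3: heading 102.4°; drift +13.7° → track 116.1°, groundspeed 117.2 kt
Leg 4: heading 36.1°; drift +19.3° → track 55.4°, groundspeed 82.6 kt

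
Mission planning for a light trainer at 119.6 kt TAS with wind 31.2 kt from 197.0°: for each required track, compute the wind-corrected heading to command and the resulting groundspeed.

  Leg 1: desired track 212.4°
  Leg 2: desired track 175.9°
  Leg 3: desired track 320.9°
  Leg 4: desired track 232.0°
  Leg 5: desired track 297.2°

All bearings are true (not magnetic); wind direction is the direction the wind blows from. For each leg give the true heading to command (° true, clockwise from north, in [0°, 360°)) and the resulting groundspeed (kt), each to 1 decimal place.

Leg 1: desired track 212.4°; wind correction -4.0° → command heading 208.4°, groundspeed 89.2 kt
Leg 2: desired track 175.9°; wind correction +5.4° → command heading 181.3°, groundspeed 90.0 kt
Leg 3: desired track 320.9°; wind correction -12.5° → command heading 308.4°, groundspeed 134.2 kt
Leg 4: desired track 232.0°; wind correction -8.6° → command heading 223.4°, groundspeed 92.7 kt
Leg 5: desired track 297.2°; wind correction -14.9° → command heading 282.3°, groundspeed 121.1 kt

Leg 1: heading=208.4°, groundspeed=89.2 kt
Leg 2: heading=181.3°, groundspeed=90.0 kt
Leg 3: heading=308.4°, groundspeed=134.2 kt
Leg 4: heading=223.4°, groundspeed=92.7 kt
Leg 5: heading=282.3°, groundspeed=121.1 kt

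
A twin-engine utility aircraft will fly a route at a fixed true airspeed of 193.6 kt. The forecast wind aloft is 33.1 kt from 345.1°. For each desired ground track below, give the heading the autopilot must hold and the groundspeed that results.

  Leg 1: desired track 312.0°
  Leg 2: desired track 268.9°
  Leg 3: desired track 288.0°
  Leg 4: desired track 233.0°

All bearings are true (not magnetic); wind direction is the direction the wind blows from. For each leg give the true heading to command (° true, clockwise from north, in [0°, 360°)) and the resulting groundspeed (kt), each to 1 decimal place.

Leg 1: desired track 312.0°; wind correction +5.4° → command heading 317.4°, groundspeed 165.0 kt
Leg 2: desired track 268.9°; wind correction +9.6° → command heading 278.5°, groundspeed 183.0 kt
Leg 3: desired track 288.0°; wind correction +8.3° → command heading 296.3°, groundspeed 173.6 kt
Leg 4: desired track 233.0°; wind correction +9.1° → command heading 242.1°, groundspeed 203.6 kt

Leg 1: heading=317.4°, groundspeed=165.0 kt
Leg 2: heading=278.5°, groundspeed=183.0 kt
Leg 3: heading=296.3°, groundspeed=173.6 kt
Leg 4: heading=242.1°, groundspeed=203.6 kt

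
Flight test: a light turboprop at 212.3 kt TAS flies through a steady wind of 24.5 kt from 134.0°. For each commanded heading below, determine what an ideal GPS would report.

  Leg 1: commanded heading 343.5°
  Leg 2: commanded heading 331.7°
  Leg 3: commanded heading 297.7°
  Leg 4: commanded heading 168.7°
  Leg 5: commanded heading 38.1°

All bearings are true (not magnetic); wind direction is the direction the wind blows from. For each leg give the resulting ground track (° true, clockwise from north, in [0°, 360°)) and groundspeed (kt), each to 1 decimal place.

Leg 1: heading 343.5°; drift -3.0° → track 340.5°, groundspeed 233.9 kt
Leg 2: heading 331.7°; drift -1.8° → track 329.9°, groundspeed 235.8 kt
Leg 3: heading 297.7°; drift +1.7° → track 299.4°, groundspeed 235.9 kt
Leg 4: heading 168.7°; drift +4.2° → track 172.9°, groundspeed 192.7 kt
Leg 5: heading 38.1°; drift -6.5° → track 31.6°, groundspeed 216.2 kt

Leg 1: track=340.5°, groundspeed=233.9 kt
Leg 2: track=329.9°, groundspeed=235.8 kt
Leg 3: track=299.4°, groundspeed=235.9 kt
Leg 4: track=172.9°, groundspeed=192.7 kt
Leg 5: track=31.6°, groundspeed=216.2 kt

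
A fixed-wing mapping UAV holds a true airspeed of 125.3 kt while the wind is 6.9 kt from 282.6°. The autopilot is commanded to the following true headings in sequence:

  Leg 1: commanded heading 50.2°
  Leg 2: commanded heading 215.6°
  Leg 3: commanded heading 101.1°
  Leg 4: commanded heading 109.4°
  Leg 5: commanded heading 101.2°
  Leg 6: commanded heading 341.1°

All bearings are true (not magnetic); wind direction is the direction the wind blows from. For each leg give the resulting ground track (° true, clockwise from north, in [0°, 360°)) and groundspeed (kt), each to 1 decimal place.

Leg 1: heading 50.2°; drift +2.4° → track 52.6°, groundspeed 129.6 kt
Leg 2: heading 215.6°; drift -3.0° → track 212.6°, groundspeed 122.8 kt
Leg 3: heading 101.1°; drift +0.1° → track 101.2°, groundspeed 132.2 kt
Leg 4: heading 109.4°; drift -0.4° → track 109.0°, groundspeed 132.2 kt
Leg 5: heading 101.2°; drift +0.1° → track 101.3°, groundspeed 132.2 kt
Leg 6: heading 341.1°; drift +2.8° → track 343.9°, groundspeed 121.8 kt

Leg 1: track=52.6°, groundspeed=129.6 kt
Leg 2: track=212.6°, groundspeed=122.8 kt
Leg 3: track=101.2°, groundspeed=132.2 kt
Leg 4: track=109.0°, groundspeed=132.2 kt
Leg 5: track=101.3°, groundspeed=132.2 kt
Leg 6: track=343.9°, groundspeed=121.8 kt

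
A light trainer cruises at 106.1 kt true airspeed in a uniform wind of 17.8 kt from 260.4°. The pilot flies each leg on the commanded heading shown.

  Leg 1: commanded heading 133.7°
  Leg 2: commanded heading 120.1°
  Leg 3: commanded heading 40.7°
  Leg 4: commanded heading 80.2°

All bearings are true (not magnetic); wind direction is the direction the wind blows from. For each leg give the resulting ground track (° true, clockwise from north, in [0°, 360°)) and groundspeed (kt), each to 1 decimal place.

Leg 1: heading 133.7°; drift -7.0° → track 126.7°, groundspeed 117.6 kt
Leg 2: heading 120.1°; drift -5.4° → track 114.7°, groundspeed 120.3 kt
Leg 3: heading 40.7°; drift +5.4° → track 46.1°, groundspeed 120.3 kt
Leg 4: heading 80.2°; drift +0.0° → track 80.2°, groundspeed 123.9 kt

Leg 1: track=126.7°, groundspeed=117.6 kt
Leg 2: track=114.7°, groundspeed=120.3 kt
Leg 3: track=46.1°, groundspeed=120.3 kt
Leg 4: track=80.2°, groundspeed=123.9 kt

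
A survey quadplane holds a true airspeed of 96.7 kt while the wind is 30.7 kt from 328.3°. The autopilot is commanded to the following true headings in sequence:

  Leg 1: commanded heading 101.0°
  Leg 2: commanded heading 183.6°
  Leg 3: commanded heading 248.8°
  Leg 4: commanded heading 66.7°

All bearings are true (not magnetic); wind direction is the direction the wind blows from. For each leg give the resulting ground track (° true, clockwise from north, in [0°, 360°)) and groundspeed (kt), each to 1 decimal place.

Leg 1: heading 101.0°; drift +10.9° → track 111.9°, groundspeed 119.7 kt
Leg 2: heading 183.6°; drift -8.3° → track 175.3°, groundspeed 123.0 kt
Leg 3: heading 248.8°; drift -18.3° → track 230.5°, groundspeed 96.0 kt
Leg 4: heading 66.7°; drift +16.7° → track 83.4°, groundspeed 105.6 kt

Leg 1: track=111.9°, groundspeed=119.7 kt
Leg 2: track=175.3°, groundspeed=123.0 kt
Leg 3: track=230.5°, groundspeed=96.0 kt
Leg 4: track=83.4°, groundspeed=105.6 kt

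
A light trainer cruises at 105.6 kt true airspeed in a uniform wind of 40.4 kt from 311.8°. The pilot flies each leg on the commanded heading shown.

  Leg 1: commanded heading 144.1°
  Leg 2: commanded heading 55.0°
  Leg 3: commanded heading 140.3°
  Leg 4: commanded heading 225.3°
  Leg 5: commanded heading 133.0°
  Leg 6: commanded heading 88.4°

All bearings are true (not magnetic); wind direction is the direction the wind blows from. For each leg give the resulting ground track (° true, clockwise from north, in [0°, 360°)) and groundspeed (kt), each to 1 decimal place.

Leg 1: heading 144.1°; drift -3.4° → track 140.7°, groundspeed 145.3 kt
Leg 2: heading 55.0°; drift +18.9° → track 73.9°, groundspeed 121.4 kt
Leg 3: heading 140.3°; drift -2.3° → track 138.0°, groundspeed 145.7 kt
Leg 4: heading 225.3°; drift -21.4° → track 203.9°, groundspeed 110.7 kt
Leg 5: heading 133.0°; drift -0.3° → track 132.7°, groundspeed 146.0 kt
Leg 6: heading 88.4°; drift +11.6° → track 100.0°, groundspeed 137.8 kt

Leg 1: track=140.7°, groundspeed=145.3 kt
Leg 2: track=73.9°, groundspeed=121.4 kt
Leg 3: track=138.0°, groundspeed=145.7 kt
Leg 4: track=203.9°, groundspeed=110.7 kt
Leg 5: track=132.7°, groundspeed=146.0 kt
Leg 6: track=100.0°, groundspeed=137.8 kt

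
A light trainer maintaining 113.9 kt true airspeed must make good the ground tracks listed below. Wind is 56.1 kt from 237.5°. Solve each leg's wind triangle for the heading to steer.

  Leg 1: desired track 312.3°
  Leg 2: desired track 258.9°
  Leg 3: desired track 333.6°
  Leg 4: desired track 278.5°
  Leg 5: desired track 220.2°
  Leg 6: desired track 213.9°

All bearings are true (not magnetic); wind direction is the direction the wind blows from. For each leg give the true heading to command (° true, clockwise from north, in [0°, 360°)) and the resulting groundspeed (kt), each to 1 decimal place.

Leg 1: desired track 312.3°; wind correction -28.4° → command heading 283.9°, groundspeed 85.5 kt
Leg 2: desired track 258.9°; wind correction -10.4° → command heading 248.5°, groundspeed 59.8 kt
Leg 3: desired track 333.6°; wind correction -29.3° → command heading 304.3°, groundspeed 105.3 kt
Leg 4: desired track 278.5°; wind correction -18.9° → command heading 259.6°, groundspeed 65.5 kt
Leg 5: desired track 220.2°; wind correction +8.4° → command heading 228.6°, groundspeed 59.1 kt
Leg 6: desired track 213.9°; wind correction +11.4° → command heading 225.3°, groundspeed 60.3 kt

Leg 1: heading=283.9°, groundspeed=85.5 kt
Leg 2: heading=248.5°, groundspeed=59.8 kt
Leg 3: heading=304.3°, groundspeed=105.3 kt
Leg 4: heading=259.6°, groundspeed=65.5 kt
Leg 5: heading=228.6°, groundspeed=59.1 kt
Leg 6: heading=225.3°, groundspeed=60.3 kt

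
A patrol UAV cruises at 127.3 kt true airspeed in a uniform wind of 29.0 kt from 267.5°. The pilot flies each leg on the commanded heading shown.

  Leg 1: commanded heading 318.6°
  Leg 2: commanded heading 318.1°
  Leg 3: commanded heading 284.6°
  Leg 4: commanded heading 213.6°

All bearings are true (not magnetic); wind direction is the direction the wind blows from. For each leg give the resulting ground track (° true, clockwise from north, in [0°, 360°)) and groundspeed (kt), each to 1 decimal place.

Leg 1: heading 318.6°; drift +11.7° → track 330.3°, groundspeed 111.4 kt
Leg 2: heading 318.1°; drift +11.6° → track 329.7°, groundspeed 111.2 kt
Leg 3: heading 284.6°; drift +4.9° → track 289.5°, groundspeed 99.9 kt
Leg 4: heading 213.6°; drift -12.0° → track 201.6°, groundspeed 112.7 kt

Leg 1: track=330.3°, groundspeed=111.4 kt
Leg 2: track=329.7°, groundspeed=111.2 kt
Leg 3: track=289.5°, groundspeed=99.9 kt
Leg 4: track=201.6°, groundspeed=112.7 kt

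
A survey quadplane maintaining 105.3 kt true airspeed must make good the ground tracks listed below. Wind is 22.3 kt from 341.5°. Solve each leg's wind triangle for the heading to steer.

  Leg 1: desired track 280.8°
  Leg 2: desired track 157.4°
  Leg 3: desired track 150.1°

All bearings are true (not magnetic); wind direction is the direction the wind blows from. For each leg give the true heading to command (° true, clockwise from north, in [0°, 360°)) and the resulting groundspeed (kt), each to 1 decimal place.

Leg 1: desired track 280.8°; wind correction +10.6° → command heading 291.4°, groundspeed 92.6 kt
Leg 2: desired track 157.4°; wind correction -0.9° → command heading 156.5°, groundspeed 127.5 kt
Leg 3: desired track 150.1°; wind correction -2.4° → command heading 147.7°, groundspeed 127.1 kt

Leg 1: heading=291.4°, groundspeed=92.6 kt
Leg 2: heading=156.5°, groundspeed=127.5 kt
Leg 3: heading=147.7°, groundspeed=127.1 kt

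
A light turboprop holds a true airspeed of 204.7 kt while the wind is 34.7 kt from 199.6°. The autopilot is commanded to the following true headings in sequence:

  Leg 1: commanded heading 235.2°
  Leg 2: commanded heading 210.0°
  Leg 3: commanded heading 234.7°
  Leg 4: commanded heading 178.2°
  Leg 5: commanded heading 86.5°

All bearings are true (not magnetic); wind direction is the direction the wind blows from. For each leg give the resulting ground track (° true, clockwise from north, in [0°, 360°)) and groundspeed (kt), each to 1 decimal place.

Leg 1: heading 235.2°; drift +6.5° → track 241.7°, groundspeed 177.6 kt
Leg 2: heading 210.0°; drift +2.1° → track 212.1°, groundspeed 170.7 kt
Leg 3: heading 234.7°; drift +6.5° → track 241.2°, groundspeed 177.4 kt
Leg 4: heading 178.2°; drift -4.2° → track 174.0°, groundspeed 172.9 kt
Leg 5: heading 86.5°; drift -8.3° → track 78.2°, groundspeed 220.6 kt

Leg 1: track=241.7°, groundspeed=177.6 kt
Leg 2: track=212.1°, groundspeed=170.7 kt
Leg 3: track=241.2°, groundspeed=177.4 kt
Leg 4: track=174.0°, groundspeed=172.9 kt
Leg 5: track=78.2°, groundspeed=220.6 kt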